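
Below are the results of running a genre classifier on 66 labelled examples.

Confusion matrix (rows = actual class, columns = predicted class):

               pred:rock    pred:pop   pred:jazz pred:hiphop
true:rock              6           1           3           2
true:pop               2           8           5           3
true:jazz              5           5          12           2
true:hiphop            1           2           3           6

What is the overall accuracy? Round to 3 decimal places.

0.485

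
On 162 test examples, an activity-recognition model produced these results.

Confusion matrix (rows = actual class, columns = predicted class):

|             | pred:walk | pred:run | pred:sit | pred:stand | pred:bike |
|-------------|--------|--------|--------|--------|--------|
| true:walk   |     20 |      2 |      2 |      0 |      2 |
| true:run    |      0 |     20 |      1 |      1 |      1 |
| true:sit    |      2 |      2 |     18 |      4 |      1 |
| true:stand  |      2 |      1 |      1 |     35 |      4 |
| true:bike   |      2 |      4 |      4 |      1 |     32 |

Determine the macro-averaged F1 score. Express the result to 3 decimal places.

Per-class F1 score (2·TP/(2·TP+FP+FN)):
  walk: TP=20, FP=0+2+2+2=6, FN=2+2+0+2=6 → 40/52 = 0.7692
  run: TP=20, FP=2+2+1+4=9, FN=0+1+1+1=3 → 40/52 = 0.7692
  sit: TP=18, FP=2+1+1+4=8, FN=2+2+4+1=9 → 36/53 = 0.6792
  stand: TP=35, FP=0+1+4+1=6, FN=2+1+1+4=8 → 70/84 = 0.8333
  bike: TP=32, FP=2+1+1+4=8, FN=2+4+4+1=11 → 64/83 = 0.7711
Macro-F1 score = mean = (0.7692 + 0.7692 + 0.6792 + 0.8333 + 0.7711) / 5 = 0.764

0.764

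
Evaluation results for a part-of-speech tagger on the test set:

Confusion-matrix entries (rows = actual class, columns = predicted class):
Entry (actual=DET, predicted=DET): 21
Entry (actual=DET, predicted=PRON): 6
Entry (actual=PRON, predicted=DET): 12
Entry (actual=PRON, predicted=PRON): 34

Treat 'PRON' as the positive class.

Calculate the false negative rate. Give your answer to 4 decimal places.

0.2609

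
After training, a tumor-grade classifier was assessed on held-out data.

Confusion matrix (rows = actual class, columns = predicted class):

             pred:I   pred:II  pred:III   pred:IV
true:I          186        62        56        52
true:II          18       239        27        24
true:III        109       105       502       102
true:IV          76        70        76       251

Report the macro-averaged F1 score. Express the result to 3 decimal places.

Per-class F1 score (2·TP/(2·TP+FP+FN)):
  I: TP=186, FP=18+109+76=203, FN=62+56+52=170 → 372/745 = 0.4993
  II: TP=239, FP=62+105+70=237, FN=18+27+24=69 → 478/784 = 0.6097
  III: TP=502, FP=56+27+76=159, FN=109+105+102=316 → 1004/1479 = 0.6788
  IV: TP=251, FP=52+24+102=178, FN=76+70+76=222 → 502/902 = 0.5565
Macro-F1 score = mean = (0.4993 + 0.6097 + 0.6788 + 0.5565) / 4 = 0.586

0.586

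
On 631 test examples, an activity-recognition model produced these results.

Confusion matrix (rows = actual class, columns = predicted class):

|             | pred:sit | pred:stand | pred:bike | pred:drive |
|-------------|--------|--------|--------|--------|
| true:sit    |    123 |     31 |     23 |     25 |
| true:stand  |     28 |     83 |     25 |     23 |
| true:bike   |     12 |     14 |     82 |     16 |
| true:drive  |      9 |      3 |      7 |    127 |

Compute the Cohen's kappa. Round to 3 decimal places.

0.542

Observed agreement pₒ = trace/N = 415/631 = 0.6577
Expected agreement pₑ = Σ (rowᵢ·colᵢ)/N² = (202·172 + 159·131 + 124·137 + 146·191)/631² = 0.2523
κ = (pₒ − pₑ)/(1 − pₑ) = (0.6577 − 0.2523)/(1 − 0.2523) = 0.542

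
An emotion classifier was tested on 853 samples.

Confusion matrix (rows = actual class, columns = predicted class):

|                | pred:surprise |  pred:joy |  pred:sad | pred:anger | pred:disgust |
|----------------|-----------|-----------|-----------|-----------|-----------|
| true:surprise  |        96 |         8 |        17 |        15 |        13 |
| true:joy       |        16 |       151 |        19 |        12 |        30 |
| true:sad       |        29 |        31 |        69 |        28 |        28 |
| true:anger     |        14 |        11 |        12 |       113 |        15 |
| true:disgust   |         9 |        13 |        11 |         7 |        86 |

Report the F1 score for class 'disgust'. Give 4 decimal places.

0.5772

Take TP from the diagonal, FP from the rest of the 'disgust' prediction marginal, FN from the rest of the 'disgust' actual marginal.
F1 score = 2·TP/(2·TP+FP+FN).
disgust: TP=86, FP=13+30+28+15=86, FN=9+13+11+7=40 → 172/298 = 0.57718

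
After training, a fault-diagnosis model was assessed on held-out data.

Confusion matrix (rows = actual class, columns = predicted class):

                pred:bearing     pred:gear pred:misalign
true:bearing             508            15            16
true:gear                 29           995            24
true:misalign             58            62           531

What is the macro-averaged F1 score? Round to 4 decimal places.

0.9012

Per-class F1 score (2·TP/(2·TP+FP+FN)):
  bearing: TP=508, FP=29+58=87, FN=15+16=31 → 1016/1134 = 0.89594
  gear: TP=995, FP=15+62=77, FN=29+24=53 → 1990/2120 = 0.93868
  misalign: TP=531, FP=16+24=40, FN=58+62=120 → 1062/1222 = 0.86907
Macro-F1 score = mean = (0.89594 + 0.93868 + 0.86907) / 3 = 0.9012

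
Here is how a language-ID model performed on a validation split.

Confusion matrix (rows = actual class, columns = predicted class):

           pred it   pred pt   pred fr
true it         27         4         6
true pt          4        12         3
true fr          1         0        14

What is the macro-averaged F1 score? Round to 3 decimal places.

0.735

Per-class F1 score (2·TP/(2·TP+FP+FN)):
  it: TP=27, FP=4+1=5, FN=4+6=10 → 54/69 = 0.7826
  pt: TP=12, FP=4+0=4, FN=4+3=7 → 24/35 = 0.6857
  fr: TP=14, FP=6+3=9, FN=1+0=1 → 28/38 = 0.7368
Macro-F1 score = mean = (0.7826 + 0.6857 + 0.7368) / 3 = 0.735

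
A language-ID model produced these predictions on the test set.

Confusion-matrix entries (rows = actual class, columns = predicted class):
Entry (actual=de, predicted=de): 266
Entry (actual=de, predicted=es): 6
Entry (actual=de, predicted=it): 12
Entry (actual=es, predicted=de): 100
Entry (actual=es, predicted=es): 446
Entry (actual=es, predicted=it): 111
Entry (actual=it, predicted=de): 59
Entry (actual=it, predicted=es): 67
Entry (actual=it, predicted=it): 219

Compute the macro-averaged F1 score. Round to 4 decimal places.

0.7155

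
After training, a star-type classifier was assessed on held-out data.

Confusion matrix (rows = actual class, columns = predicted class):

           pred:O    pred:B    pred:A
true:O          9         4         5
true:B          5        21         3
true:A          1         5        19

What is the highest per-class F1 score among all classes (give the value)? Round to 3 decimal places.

Per-class F1 score (2·TP/(2·TP+FP+FN)):
  O: TP=9, FP=5+1=6, FN=4+5=9 → 18/33 = 0.5455
  B: TP=21, FP=4+5=9, FN=5+3=8 → 42/59 = 0.7119
  A: TP=19, FP=5+3=8, FN=1+5=6 → 38/52 = 0.7308
Highest is class 'A' with F1 score = 0.731.

0.731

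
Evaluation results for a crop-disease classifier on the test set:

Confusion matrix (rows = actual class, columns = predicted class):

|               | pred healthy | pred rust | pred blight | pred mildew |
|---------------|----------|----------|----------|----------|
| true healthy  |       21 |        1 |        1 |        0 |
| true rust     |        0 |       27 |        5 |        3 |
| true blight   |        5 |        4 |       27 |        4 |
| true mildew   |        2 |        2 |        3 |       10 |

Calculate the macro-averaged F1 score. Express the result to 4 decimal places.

0.7262

Per-class F1 score (2·TP/(2·TP+FP+FN)):
  healthy: TP=21, FP=0+5+2=7, FN=1+1+0=2 → 42/51 = 0.82353
  rust: TP=27, FP=1+4+2=7, FN=0+5+3=8 → 54/69 = 0.78261
  blight: TP=27, FP=1+5+3=9, FN=5+4+4=13 → 54/76 = 0.71053
  mildew: TP=10, FP=0+3+4=7, FN=2+2+3=7 → 20/34 = 0.58824
Macro-F1 score = mean = (0.82353 + 0.78261 + 0.71053 + 0.58824) / 4 = 0.7262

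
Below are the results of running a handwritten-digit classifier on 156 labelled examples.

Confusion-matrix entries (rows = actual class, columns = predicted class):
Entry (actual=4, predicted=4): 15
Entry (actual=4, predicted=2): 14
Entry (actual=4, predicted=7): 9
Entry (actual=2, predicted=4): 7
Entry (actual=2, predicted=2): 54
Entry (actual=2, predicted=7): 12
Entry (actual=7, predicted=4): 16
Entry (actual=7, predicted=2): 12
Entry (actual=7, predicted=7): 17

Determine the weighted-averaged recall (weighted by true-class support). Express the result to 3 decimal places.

0.551

Per-class recall (TP/(TP+FN)):
  4: TP=15, FN=14+9=23 → 15/38 = 0.3947
  2: TP=54, FN=7+12=19 → 54/73 = 0.7397
  7: TP=17, FN=16+12=28 → 17/45 = 0.3778
Weighted-recall = Σ (supportᵢ/N)·recallᵢ with N=156: (38/156)·0.3947 + (73/156)·0.7397 + (45/156)·0.3778 = 0.551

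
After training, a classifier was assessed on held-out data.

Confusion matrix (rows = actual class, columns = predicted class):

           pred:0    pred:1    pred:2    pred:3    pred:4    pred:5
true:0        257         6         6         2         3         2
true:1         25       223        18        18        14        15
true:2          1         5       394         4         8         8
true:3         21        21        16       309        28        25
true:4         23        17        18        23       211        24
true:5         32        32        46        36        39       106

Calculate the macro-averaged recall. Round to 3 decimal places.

Per-class recall (TP/(TP+FN)):
  0: TP=257, FN=6+6+2+3+2=19 → 257/276 = 0.9312
  1: TP=223, FN=25+18+18+14+15=90 → 223/313 = 0.7125
  2: TP=394, FN=1+5+4+8+8=26 → 394/420 = 0.9381
  3: TP=309, FN=21+21+16+28+25=111 → 309/420 = 0.7357
  4: TP=211, FN=23+17+18+23+24=105 → 211/316 = 0.6677
  5: TP=106, FN=32+32+46+36+39=185 → 106/291 = 0.3643
Macro-recall = mean = (0.9312 + 0.7125 + 0.9381 + 0.7357 + 0.6677 + 0.3643) / 6 = 0.725

0.725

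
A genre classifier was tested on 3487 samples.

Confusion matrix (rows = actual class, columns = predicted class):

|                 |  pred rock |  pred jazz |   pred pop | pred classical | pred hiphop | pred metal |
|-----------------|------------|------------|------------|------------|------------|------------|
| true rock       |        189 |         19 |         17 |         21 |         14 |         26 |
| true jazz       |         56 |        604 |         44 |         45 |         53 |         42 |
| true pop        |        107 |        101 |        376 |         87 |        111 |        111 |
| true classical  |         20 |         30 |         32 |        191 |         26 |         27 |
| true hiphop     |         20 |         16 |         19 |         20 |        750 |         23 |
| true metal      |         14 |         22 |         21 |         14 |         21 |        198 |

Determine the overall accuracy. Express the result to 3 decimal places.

Accuracy = trace / total = (189+604+376+191+750+198=2308) / 3487 = 2308/3487 = 0.662

0.662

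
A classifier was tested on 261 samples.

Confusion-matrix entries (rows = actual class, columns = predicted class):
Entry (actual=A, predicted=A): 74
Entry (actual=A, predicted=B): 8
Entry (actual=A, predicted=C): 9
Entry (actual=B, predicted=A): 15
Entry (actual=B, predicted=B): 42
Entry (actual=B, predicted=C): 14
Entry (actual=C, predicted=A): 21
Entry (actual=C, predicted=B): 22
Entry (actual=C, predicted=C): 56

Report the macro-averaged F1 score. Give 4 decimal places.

0.6510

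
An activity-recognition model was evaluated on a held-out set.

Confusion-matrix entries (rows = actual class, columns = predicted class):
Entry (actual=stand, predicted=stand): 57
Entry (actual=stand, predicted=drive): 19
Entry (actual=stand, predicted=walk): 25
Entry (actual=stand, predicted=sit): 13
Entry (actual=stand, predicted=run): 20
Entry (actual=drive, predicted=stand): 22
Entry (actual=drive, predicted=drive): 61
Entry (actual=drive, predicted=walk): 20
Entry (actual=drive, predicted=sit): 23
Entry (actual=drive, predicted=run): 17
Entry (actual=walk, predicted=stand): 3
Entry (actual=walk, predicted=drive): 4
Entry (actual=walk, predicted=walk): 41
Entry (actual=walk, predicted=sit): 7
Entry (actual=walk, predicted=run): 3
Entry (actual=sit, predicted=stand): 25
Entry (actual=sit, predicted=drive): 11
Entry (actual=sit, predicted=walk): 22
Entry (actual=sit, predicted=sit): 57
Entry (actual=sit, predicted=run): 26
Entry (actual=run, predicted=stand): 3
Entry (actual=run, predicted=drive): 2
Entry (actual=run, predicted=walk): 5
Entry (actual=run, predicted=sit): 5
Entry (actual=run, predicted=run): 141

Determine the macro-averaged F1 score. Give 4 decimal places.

0.5391

Per-class F1 score (2·TP/(2·TP+FP+FN)):
  stand: TP=57, FP=22+3+25+3=53, FN=19+25+13+20=77 → 114/244 = 0.46721
  drive: TP=61, FP=19+4+11+2=36, FN=22+20+23+17=82 → 122/240 = 0.50833
  walk: TP=41, FP=25+20+22+5=72, FN=3+4+7+3=17 → 82/171 = 0.47953
  sit: TP=57, FP=13+23+7+5=48, FN=25+11+22+26=84 → 114/246 = 0.46341
  run: TP=141, FP=20+17+3+26=66, FN=3+2+5+5=15 → 282/363 = 0.77686
Macro-F1 score = mean = (0.46721 + 0.50833 + 0.47953 + 0.46341 + 0.77686) / 5 = 0.5391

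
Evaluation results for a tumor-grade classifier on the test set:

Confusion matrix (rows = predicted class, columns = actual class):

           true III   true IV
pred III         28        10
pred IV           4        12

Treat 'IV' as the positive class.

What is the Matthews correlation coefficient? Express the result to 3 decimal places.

0.452

MCC = (TP·TN − FP·FN) / √((TP+FP)(TP+FN)(TN+FP)(TN+FN))
Numerator = 12·28 − 4·10 = 296
Denominator = √(16·22·32·38) = √428032 = 654.2415
MCC = 296 / 654.2415 = 0.452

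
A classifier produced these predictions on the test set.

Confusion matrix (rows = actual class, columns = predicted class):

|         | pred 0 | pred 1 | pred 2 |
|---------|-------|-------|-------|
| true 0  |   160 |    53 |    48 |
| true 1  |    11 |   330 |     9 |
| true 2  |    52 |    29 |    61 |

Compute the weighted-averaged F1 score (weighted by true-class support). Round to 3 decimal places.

0.720

Per-class F1 score (2·TP/(2·TP+FP+FN)):
  0: TP=160, FP=11+52=63, FN=53+48=101 → 320/484 = 0.6612
  1: TP=330, FP=53+29=82, FN=11+9=20 → 660/762 = 0.8661
  2: TP=61, FP=48+9=57, FN=52+29=81 → 122/260 = 0.4692
Weighted-F1 score = Σ (supportᵢ/N)·F1 scoreᵢ with N=753: (261/753)·0.6612 + (350/753)·0.8661 + (142/753)·0.4692 = 0.720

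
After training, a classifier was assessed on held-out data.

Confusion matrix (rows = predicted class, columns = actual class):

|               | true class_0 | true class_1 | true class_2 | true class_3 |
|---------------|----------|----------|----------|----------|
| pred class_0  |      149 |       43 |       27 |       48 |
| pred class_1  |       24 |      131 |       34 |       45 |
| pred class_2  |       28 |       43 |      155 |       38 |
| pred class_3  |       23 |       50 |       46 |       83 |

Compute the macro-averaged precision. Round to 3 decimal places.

Per-class precision (TP/(TP+FP)):
  class_0: TP=149, FP=43+27+48=118 → 149/267 = 0.5581
  class_1: TP=131, FP=24+34+45=103 → 131/234 = 0.5598
  class_2: TP=155, FP=28+43+38=109 → 155/264 = 0.5871
  class_3: TP=83, FP=23+50+46=119 → 83/202 = 0.4109
Macro-precision = mean = (0.5581 + 0.5598 + 0.5871 + 0.4109) / 4 = 0.529

0.529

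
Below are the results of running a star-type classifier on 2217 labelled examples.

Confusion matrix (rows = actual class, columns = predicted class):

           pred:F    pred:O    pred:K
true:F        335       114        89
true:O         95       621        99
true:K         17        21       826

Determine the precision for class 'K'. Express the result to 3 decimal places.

0.815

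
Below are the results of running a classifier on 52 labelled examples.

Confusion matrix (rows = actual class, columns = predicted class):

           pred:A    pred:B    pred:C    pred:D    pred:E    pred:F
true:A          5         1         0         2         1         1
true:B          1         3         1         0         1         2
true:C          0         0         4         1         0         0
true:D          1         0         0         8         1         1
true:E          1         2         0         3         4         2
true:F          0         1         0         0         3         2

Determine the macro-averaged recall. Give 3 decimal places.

Per-class recall (TP/(TP+FN)):
  A: TP=5, FN=1+0+2+1+1=5 → 5/10 = 0.5000
  B: TP=3, FN=1+1+0+1+2=5 → 3/8 = 0.3750
  C: TP=4, FN=0+0+1+0+0=1 → 4/5 = 0.8000
  D: TP=8, FN=1+0+0+1+1=3 → 8/11 = 0.7273
  E: TP=4, FN=1+2+0+3+2=8 → 4/12 = 0.3333
  F: TP=2, FN=0+1+0+0+3=4 → 2/6 = 0.3333
Macro-recall = mean = (0.5000 + 0.3750 + 0.8000 + 0.7273 + 0.3333 + 0.3333) / 6 = 0.511

0.511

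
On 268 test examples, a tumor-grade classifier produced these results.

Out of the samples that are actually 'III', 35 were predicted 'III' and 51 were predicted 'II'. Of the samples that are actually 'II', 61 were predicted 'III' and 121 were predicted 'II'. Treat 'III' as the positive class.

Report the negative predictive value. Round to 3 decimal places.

0.703

NPV = TN/(TN+FN) = 121/(121+51) = 0.703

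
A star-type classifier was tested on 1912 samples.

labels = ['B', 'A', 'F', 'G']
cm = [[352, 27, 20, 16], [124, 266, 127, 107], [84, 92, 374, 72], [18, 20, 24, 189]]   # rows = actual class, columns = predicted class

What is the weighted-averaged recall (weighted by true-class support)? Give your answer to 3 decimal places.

Per-class recall (TP/(TP+FN)):
  B: TP=352, FN=27+20+16=63 → 352/415 = 0.8482
  A: TP=266, FN=124+127+107=358 → 266/624 = 0.4263
  F: TP=374, FN=84+92+72=248 → 374/622 = 0.6013
  G: TP=189, FN=18+20+24=62 → 189/251 = 0.7530
Weighted-recall = Σ (supportᵢ/N)·recallᵢ with N=1912: (415/1912)·0.8482 + (624/1912)·0.4263 + (622/1912)·0.6013 + (251/1912)·0.7530 = 0.618

0.618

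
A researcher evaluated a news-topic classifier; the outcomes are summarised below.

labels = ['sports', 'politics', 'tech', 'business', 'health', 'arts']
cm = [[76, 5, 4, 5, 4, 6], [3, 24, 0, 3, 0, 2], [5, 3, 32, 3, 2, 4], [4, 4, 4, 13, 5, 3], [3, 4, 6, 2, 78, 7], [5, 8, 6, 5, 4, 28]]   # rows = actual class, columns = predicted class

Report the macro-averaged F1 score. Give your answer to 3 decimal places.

Per-class F1 score (2·TP/(2·TP+FP+FN)):
  sports: TP=76, FP=3+5+4+3+5=20, FN=5+4+5+4+6=24 → 152/196 = 0.7755
  politics: TP=24, FP=5+3+4+4+8=24, FN=3+0+3+0+2=8 → 48/80 = 0.6000
  tech: TP=32, FP=4+0+4+6+6=20, FN=5+3+3+2+4=17 → 64/101 = 0.6337
  business: TP=13, FP=5+3+3+2+5=18, FN=4+4+4+5+3=20 → 26/64 = 0.4063
  health: TP=78, FP=4+0+2+5+4=15, FN=3+4+6+2+7=22 → 156/193 = 0.8083
  arts: TP=28, FP=6+2+4+3+7=22, FN=5+8+6+5+4=28 → 56/106 = 0.5283
Macro-F1 score = mean = (0.7755 + 0.6000 + 0.6337 + 0.4063 + 0.8083 + 0.5283) / 6 = 0.625

0.625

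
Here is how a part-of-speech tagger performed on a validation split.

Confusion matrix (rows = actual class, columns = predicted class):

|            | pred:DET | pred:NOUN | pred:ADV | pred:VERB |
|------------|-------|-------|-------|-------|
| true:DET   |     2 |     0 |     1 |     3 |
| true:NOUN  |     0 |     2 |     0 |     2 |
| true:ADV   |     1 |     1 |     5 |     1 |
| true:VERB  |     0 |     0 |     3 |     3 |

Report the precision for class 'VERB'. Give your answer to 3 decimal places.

0.333

Treat 'VERB' as positive and all other classes as negative.
precision = TP/(TP+FP).
VERB: TP=3, FP=3+2+1=6 → 3/9 = 0.3333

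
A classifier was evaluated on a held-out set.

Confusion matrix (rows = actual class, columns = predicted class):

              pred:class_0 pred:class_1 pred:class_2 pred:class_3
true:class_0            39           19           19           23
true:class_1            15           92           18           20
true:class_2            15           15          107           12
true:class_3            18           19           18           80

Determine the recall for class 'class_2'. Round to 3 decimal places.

0.718

Take TP from the diagonal, FP from the rest of the 'class_2' prediction marginal, FN from the rest of the 'class_2' actual marginal.
recall = TP/(TP+FN).
class_2: TP=107, FN=15+15+12=42 → 107/149 = 0.7181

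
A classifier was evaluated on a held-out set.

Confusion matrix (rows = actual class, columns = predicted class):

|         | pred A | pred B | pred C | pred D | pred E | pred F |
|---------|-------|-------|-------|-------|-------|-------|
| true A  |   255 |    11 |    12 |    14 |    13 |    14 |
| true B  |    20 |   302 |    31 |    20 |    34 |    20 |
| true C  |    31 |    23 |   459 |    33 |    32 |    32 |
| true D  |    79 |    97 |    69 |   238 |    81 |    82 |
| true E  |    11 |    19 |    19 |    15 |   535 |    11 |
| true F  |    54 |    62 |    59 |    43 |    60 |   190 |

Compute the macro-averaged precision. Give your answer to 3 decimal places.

0.628

Per-class precision (TP/(TP+FP)):
  A: TP=255, FP=20+31+79+11+54=195 → 255/450 = 0.5667
  B: TP=302, FP=11+23+97+19+62=212 → 302/514 = 0.5875
  C: TP=459, FP=12+31+69+19+59=190 → 459/649 = 0.7072
  D: TP=238, FP=14+20+33+15+43=125 → 238/363 = 0.6556
  E: TP=535, FP=13+34+32+81+60=220 → 535/755 = 0.7086
  F: TP=190, FP=14+20+32+82+11=159 → 190/349 = 0.5444
Macro-precision = mean = (0.5667 + 0.5875 + 0.7072 + 0.6556 + 0.7086 + 0.5444) / 6 = 0.628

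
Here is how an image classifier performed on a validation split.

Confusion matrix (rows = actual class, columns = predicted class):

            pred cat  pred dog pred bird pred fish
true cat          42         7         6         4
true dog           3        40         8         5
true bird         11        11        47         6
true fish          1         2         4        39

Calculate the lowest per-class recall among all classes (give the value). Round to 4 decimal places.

Per-class recall (TP/(TP+FN)):
  cat: TP=42, FN=7+6+4=17 → 42/59 = 0.71186
  dog: TP=40, FN=3+8+5=16 → 40/56 = 0.71429
  bird: TP=47, FN=11+11+6=28 → 47/75 = 0.62667
  fish: TP=39, FN=1+2+4=7 → 39/46 = 0.84783
Lowest is class 'bird' with recall = 0.6267.

0.6267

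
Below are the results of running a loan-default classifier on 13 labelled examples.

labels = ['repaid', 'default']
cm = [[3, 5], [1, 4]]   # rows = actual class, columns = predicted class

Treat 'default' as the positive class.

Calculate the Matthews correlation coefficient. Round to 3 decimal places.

MCC = (TP·TN − FP·FN) / √((TP+FP)(TP+FN)(TN+FP)(TN+FN))
Numerator = 4·3 − 5·1 = 7
Denominator = √(9·5·8·4) = √1440 = 37.9473
MCC = 7 / 37.9473 = 0.184

0.184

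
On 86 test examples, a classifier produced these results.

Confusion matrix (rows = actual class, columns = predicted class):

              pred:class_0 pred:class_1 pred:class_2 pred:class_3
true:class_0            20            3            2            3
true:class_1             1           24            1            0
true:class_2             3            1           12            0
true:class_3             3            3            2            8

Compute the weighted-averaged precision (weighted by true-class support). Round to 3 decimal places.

Per-class precision (TP/(TP+FP)):
  class_0: TP=20, FP=1+3+3=7 → 20/27 = 0.7407
  class_1: TP=24, FP=3+1+3=7 → 24/31 = 0.7742
  class_2: TP=12, FP=2+1+2=5 → 12/17 = 0.7059
  class_3: TP=8, FP=3+0+0=3 → 8/11 = 0.7273
Weighted-precision = Σ (supportᵢ/N)·precisionᵢ with N=86: (28/86)·0.7407 + (26/86)·0.7742 + (16/86)·0.7059 + (16/86)·0.7273 = 0.742

0.742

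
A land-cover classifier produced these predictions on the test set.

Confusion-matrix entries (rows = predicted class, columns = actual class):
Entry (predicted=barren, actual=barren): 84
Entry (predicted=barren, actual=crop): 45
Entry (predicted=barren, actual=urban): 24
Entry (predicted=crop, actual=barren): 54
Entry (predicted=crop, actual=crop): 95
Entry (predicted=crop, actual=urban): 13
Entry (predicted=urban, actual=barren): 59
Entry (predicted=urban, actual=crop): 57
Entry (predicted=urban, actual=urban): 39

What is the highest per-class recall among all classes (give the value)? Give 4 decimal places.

Per-class recall (TP/(TP+FN)):
  barren: TP=84, FN=54+59=113 → 84/197 = 0.42640
  crop: TP=95, FN=45+57=102 → 95/197 = 0.48223
  urban: TP=39, FN=24+13=37 → 39/76 = 0.51316
Highest is class 'urban' with recall = 0.5132.

0.5132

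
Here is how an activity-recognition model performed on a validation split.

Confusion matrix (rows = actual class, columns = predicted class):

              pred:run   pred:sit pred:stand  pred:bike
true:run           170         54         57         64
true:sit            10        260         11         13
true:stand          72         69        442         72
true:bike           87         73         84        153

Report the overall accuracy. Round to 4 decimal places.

0.6062

Accuracy = trace / total = (170+260+442+153=1025) / 1691 = 1025/1691 = 0.6062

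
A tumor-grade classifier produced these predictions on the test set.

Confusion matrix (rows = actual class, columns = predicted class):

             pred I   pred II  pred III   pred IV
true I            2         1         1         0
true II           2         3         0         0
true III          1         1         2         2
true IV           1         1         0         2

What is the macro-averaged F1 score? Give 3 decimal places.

0.472

Per-class F1 score (2·TP/(2·TP+FP+FN)):
  I: TP=2, FP=2+1+1=4, FN=1+1+0=2 → 4/10 = 0.4000
  II: TP=3, FP=1+1+1=3, FN=2+0+0=2 → 6/11 = 0.5455
  III: TP=2, FP=1+0+0=1, FN=1+1+2=4 → 4/9 = 0.4444
  IV: TP=2, FP=0+0+2=2, FN=1+1+0=2 → 4/8 = 0.5000
Macro-F1 score = mean = (0.4000 + 0.5455 + 0.4444 + 0.5000) / 4 = 0.472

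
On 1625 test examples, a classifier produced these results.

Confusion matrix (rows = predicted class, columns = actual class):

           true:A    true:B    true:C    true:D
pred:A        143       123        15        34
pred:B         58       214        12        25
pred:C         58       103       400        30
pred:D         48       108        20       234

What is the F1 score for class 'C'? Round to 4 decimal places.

F1 score = 2·TP/(2·TP+FP+FN).
C: TP=400, FP=58+103+30=191, FN=15+12+20=47 → 800/1038 = 0.77071

0.7707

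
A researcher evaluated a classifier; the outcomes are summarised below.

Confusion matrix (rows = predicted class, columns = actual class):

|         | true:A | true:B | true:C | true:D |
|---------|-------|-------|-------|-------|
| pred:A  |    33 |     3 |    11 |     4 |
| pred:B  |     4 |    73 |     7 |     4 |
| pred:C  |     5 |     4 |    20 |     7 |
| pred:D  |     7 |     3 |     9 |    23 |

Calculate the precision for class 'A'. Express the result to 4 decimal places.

One-vs-rest for 'A': TP = diagonal; FP = other classes predicted 'A'; FN = 'A' predicted as other.
precision = TP/(TP+FP).
A: TP=33, FP=3+11+4=18 → 33/51 = 0.64706

0.6471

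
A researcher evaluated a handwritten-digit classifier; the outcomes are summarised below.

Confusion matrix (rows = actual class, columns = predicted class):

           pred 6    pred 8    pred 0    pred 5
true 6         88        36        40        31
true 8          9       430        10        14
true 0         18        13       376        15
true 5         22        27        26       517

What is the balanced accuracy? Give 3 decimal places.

Balanced accuracy = mean of per-class recall.
  6: recall = 88/195 = 0.4513
  8: recall = 430/463 = 0.9287
  0: recall = 376/422 = 0.8910
  5: recall = 517/592 = 0.8733
Mean = (0.4513 + 0.9287 + 0.8910 + 0.8733) / 4 = 0.786

0.786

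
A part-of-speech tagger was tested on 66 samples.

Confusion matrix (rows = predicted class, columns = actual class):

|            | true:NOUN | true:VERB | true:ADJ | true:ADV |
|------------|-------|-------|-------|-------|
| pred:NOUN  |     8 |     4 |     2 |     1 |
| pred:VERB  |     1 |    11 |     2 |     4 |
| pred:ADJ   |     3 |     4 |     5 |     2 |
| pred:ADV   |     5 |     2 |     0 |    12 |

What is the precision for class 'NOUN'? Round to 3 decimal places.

Take TP from the diagonal, FP from the rest of the 'NOUN' prediction marginal, FN from the rest of the 'NOUN' actual marginal.
precision = TP/(TP+FP).
NOUN: TP=8, FP=4+2+1=7 → 8/15 = 0.5333

0.533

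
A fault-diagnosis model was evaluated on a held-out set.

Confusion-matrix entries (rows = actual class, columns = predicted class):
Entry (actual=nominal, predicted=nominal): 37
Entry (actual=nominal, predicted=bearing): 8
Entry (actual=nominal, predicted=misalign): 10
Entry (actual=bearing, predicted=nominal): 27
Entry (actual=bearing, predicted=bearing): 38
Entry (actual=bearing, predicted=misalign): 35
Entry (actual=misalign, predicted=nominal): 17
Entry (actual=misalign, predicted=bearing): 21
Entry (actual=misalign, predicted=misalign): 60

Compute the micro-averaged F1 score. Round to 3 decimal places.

Micro-averaging pools counts across classes: ΣTP=135, ΣFP=118, ΣFN=118.
Micro-F1 score = 2·TP/(2·TP+FP+FN) on pooled counts = 0.534 (equals overall accuracy in single-label multiclass).

0.534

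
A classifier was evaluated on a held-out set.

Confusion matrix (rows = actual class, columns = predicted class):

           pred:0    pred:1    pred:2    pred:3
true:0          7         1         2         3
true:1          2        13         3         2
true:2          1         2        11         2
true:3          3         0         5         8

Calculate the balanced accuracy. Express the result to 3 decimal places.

Balanced accuracy = mean of per-class recall.
  0: recall = 7/13 = 0.5385
  1: recall = 13/20 = 0.6500
  2: recall = 11/16 = 0.6875
  3: recall = 8/16 = 0.5000
Mean = (0.5385 + 0.6500 + 0.6875 + 0.5000) / 4 = 0.594

0.594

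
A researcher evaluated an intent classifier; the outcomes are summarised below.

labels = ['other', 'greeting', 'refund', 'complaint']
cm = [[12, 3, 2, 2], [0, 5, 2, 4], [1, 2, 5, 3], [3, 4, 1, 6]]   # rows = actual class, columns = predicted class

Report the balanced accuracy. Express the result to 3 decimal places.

Balanced accuracy = mean of per-class recall.
  other: recall = 12/19 = 0.6316
  greeting: recall = 5/11 = 0.4545
  refund: recall = 5/11 = 0.4545
  complaint: recall = 6/14 = 0.4286
Mean = (0.6316 + 0.4545 + 0.4545 + 0.4286) / 4 = 0.492

0.492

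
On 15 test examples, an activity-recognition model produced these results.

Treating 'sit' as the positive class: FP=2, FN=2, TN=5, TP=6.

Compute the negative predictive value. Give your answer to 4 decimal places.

NPV = TN/(TN+FN) = 5/(5+2) = 0.7143

0.7143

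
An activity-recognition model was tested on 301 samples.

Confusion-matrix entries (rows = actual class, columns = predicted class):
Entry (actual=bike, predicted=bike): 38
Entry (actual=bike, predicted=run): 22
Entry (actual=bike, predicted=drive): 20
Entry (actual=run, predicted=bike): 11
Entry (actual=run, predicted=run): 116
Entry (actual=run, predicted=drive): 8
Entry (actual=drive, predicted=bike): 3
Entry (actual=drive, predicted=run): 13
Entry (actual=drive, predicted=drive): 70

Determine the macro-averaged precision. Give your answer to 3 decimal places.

Per-class precision (TP/(TP+FP)):
  bike: TP=38, FP=11+3=14 → 38/52 = 0.7308
  run: TP=116, FP=22+13=35 → 116/151 = 0.7682
  drive: TP=70, FP=20+8=28 → 70/98 = 0.7143
Macro-precision = mean = (0.7308 + 0.7682 + 0.7143) / 3 = 0.738

0.738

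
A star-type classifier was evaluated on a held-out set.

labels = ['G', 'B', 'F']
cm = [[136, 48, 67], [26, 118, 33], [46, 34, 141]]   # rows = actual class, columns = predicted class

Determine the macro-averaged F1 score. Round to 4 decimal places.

0.6097

Per-class F1 score (2·TP/(2·TP+FP+FN)):
  G: TP=136, FP=26+46=72, FN=48+67=115 → 272/459 = 0.59259
  B: TP=118, FP=48+34=82, FN=26+33=59 → 236/377 = 0.62599
  F: TP=141, FP=67+33=100, FN=46+34=80 → 282/462 = 0.61039
Macro-F1 score = mean = (0.59259 + 0.62599 + 0.61039) / 3 = 0.6097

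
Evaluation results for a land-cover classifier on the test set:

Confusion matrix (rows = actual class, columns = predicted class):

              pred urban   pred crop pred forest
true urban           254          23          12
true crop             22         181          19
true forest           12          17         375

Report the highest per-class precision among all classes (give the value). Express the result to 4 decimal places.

0.9236

Per-class precision (TP/(TP+FP)):
  urban: TP=254, FP=22+12=34 → 254/288 = 0.88194
  crop: TP=181, FP=23+17=40 → 181/221 = 0.81900
  forest: TP=375, FP=12+19=31 → 375/406 = 0.92365
Highest is class 'forest' with precision = 0.9236.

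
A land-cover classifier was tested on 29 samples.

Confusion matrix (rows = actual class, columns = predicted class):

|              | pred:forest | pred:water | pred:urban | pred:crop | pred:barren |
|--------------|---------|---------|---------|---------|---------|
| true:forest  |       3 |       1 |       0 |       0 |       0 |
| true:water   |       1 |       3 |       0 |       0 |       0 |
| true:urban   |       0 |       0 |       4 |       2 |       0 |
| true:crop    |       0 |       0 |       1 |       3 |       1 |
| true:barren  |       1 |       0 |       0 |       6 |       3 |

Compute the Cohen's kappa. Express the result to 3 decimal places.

Observed agreement pₒ = trace/N = 16/29 = 0.5517
Expected agreement pₑ = Σ (rowᵢ·colᵢ)/N² = (4·5 + 4·4 + 6·5 + 5·11 + 10·4)/29² = 0.1914
κ = (pₒ − pₑ)/(1 − pₑ) = (0.5517 − 0.1914)/(1 − 0.1914) = 0.446

0.446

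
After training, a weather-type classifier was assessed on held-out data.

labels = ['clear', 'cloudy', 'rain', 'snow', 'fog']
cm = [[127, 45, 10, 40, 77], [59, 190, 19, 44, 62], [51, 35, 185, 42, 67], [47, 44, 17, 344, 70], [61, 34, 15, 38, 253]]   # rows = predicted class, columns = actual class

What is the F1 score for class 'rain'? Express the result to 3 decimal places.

0.591

One-vs-rest for 'rain': TP = diagonal; FP = other classes predicted 'rain'; FN = 'rain' predicted as other.
F1 score = 2·TP/(2·TP+FP+FN).
rain: TP=185, FP=51+35+42+67=195, FN=10+19+17+15=61 → 370/626 = 0.5911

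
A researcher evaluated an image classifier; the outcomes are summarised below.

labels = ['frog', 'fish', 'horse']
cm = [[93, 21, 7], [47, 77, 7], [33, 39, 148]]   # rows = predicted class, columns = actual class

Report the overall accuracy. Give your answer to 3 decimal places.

Accuracy = trace / total = (93+77+148=318) / 472 = 318/472 = 0.674

0.674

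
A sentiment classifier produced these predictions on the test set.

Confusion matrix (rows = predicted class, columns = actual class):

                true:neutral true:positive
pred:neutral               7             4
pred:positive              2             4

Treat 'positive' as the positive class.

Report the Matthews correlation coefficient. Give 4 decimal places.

MCC = (TP·TN − FP·FN) / √((TP+FP)(TP+FN)(TN+FP)(TN+FN))
Numerator = 4·7 − 2·4 = 20
Denominator = √(6·8·9·11) = √4752 = 68.9348
MCC = 20 / 68.9348 = 0.2901

0.2901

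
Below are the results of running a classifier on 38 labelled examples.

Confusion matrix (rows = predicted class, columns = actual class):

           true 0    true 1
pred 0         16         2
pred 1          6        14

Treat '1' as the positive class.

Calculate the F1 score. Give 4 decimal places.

Precision = TP/(TP+FP) = 14/20 = 0.7000
Recall = TP/(TP+FN) = 14/16 = 0.8750
F1 = 2·TP/(2·TP+FP+FN) = 28/36 = 0.7778

0.7778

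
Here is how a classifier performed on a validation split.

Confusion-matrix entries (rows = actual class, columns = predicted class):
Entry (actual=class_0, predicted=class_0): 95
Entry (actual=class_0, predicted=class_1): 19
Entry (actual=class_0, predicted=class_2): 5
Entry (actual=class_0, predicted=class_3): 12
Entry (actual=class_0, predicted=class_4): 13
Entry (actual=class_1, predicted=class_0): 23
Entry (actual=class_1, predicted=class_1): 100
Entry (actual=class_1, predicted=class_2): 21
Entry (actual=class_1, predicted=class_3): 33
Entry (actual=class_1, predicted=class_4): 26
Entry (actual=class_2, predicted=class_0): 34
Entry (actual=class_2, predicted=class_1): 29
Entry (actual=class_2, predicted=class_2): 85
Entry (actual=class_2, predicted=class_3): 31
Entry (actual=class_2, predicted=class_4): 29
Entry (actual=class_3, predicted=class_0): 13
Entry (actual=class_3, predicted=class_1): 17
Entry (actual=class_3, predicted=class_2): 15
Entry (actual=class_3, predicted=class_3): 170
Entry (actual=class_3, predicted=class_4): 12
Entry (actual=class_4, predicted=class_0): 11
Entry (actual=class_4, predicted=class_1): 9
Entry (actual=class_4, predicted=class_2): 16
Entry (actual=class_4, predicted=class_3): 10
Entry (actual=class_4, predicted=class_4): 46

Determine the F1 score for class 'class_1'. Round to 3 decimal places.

0.531

Treat 'class_1' as positive and all other classes as negative.
F1 score = 2·TP/(2·TP+FP+FN).
class_1: TP=100, FP=19+29+17+9=74, FN=23+21+33+26=103 → 200/377 = 0.5305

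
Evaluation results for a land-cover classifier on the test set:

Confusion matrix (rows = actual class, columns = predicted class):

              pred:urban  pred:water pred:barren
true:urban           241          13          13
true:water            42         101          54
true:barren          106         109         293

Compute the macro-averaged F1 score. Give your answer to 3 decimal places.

Per-class F1 score (2·TP/(2·TP+FP+FN)):
  urban: TP=241, FP=42+106=148, FN=13+13=26 → 482/656 = 0.7348
  water: TP=101, FP=13+109=122, FN=42+54=96 → 202/420 = 0.4810
  barren: TP=293, FP=13+54=67, FN=106+109=215 → 586/868 = 0.6751
Macro-F1 score = mean = (0.7348 + 0.4810 + 0.6751) / 3 = 0.630

0.630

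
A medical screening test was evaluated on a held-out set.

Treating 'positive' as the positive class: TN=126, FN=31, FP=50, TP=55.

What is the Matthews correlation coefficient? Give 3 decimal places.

0.341

MCC = (TP·TN − FP·FN) / √((TP+FP)(TP+FN)(TN+FP)(TN+FN))
Numerator = 55·126 − 50·31 = 5380
Denominator = √(105·86·176·157) = √249516960 = 15796.1058
MCC = 5380 / 15796.1058 = 0.341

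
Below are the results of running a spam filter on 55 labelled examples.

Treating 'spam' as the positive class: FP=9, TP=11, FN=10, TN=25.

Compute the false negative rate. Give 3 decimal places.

0.476

FNR = FN/(FN+TP) = 10/(10+11) = 0.476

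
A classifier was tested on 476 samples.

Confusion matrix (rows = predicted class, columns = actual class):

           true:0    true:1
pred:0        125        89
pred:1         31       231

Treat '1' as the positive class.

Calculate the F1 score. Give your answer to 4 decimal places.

Precision = TP/(TP+FP) = 231/262 = 0.8817
Recall = TP/(TP+FN) = 231/320 = 0.7219
F1 = 2·TP/(2·TP+FP+FN) = 462/582 = 0.7938

0.7938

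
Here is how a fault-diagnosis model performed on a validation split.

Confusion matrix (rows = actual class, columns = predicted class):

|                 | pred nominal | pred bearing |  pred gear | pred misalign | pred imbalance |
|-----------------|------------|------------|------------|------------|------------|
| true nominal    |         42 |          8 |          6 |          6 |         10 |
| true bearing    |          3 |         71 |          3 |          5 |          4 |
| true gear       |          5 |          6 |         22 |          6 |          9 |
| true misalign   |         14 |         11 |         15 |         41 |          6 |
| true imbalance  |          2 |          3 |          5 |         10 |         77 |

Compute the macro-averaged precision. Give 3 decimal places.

0.623

Per-class precision (TP/(TP+FP)):
  nominal: TP=42, FP=3+5+14+2=24 → 42/66 = 0.6364
  bearing: TP=71, FP=8+6+11+3=28 → 71/99 = 0.7172
  gear: TP=22, FP=6+3+15+5=29 → 22/51 = 0.4314
  misalign: TP=41, FP=6+5+6+10=27 → 41/68 = 0.6029
  imbalance: TP=77, FP=10+4+9+6=29 → 77/106 = 0.7264
Macro-precision = mean = (0.6364 + 0.7172 + 0.4314 + 0.6029 + 0.7264) / 5 = 0.623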